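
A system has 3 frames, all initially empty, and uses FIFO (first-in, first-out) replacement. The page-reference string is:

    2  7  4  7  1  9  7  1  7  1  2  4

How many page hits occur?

2 → miss, frames {2}
7 → miss, frames {2,7}
4 → miss, frames {2,7,4}
7 → hit
1 → miss, evict 2, frames {7,4,1}
9 → miss, evict 7, frames {4,1,9}
7 → miss, evict 4, frames {1,9,7}
1 → hit
7 → hit
1 → hit
2 → miss, evict 1, frames {9,7,2}
4 → miss, evict 9, frames {7,2,4}
Hits: 4.

4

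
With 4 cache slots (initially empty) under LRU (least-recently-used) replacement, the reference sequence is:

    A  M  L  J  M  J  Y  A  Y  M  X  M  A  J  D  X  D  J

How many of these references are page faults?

A -> fault, frames [A]
M -> fault, frames [A, M]
L -> fault, frames [A, M, L]
J -> fault, frames [A, M, L, J]
M -> hit
J -> hit
Y -> fault, evict A, frames [L, M, J, Y]
A -> fault, evict L, frames [M, J, Y, A]
Y -> hit
M -> hit
X -> fault, evict J, frames [A, Y, M, X]
M -> hit
A -> hit
J -> fault, evict Y, frames [X, M, A, J]
D -> fault, evict X, frames [M, A, J, D]
X -> fault, evict M, frames [A, J, D, X]
D -> hit
J -> hit
Page faults: 10.

10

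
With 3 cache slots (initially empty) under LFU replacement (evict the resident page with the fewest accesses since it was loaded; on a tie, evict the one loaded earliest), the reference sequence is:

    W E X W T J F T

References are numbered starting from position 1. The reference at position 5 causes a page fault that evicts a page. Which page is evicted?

pos 1: W → miss, frames (W)
pos 2: E → miss, frames (W E)
pos 3: X → miss, frames (W E X)
pos 4: W → hit
pos 5: T → miss, evict E, frames (W X T)
At position 5, page E is evicted.

E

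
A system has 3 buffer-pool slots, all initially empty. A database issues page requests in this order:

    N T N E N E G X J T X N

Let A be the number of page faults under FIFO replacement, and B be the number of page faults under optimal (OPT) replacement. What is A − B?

1

Under FIFO: F F . F . . F F F F . F → 8 faults.
Under OPT: F F . F . . F F F . . F → 7 faults.
A − B = 8 − 7 = 1.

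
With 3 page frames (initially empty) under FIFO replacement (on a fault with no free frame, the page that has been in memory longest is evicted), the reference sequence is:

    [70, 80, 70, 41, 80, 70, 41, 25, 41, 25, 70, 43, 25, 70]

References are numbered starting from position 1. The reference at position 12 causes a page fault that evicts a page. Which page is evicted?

pos 1: 70: miss, frames {70}
pos 2: 80: miss, frames {70,80}
pos 3: 70: hit
pos 4: 41: miss, frames {70,80,41}
pos 5: 80: hit
pos 6: 70: hit
pos 7: 41: hit
pos 8: 25: miss, evict 70, frames {80,41,25}
pos 9: 41: hit
pos 10: 25: hit
pos 11: 70: miss, evict 80, frames {41,25,70}
pos 12: 43: miss, evict 41, frames {25,70,43}
At position 12, page 41 is evicted.

41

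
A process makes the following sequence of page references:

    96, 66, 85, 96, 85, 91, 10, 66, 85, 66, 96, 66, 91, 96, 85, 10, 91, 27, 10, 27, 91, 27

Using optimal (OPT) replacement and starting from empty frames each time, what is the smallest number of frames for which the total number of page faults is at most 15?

f=1: 22 faults
f=2: 12 faults
f=3: 9 faults
f=4: 7 faults
f=5: 6 faults
f=6: 6 faults
Smallest f with faults ≤ 15 is 2.

2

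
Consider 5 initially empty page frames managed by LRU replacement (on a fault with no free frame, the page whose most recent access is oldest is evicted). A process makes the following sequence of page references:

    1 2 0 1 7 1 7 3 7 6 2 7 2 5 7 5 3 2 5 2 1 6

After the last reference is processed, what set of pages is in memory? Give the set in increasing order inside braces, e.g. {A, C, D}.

{1, 2, 3, 5, 6}

1: fault, frames [1]
2: fault, frames [1, 2]
0: fault, frames [1, 2, 0]
1: hit
7: fault, frames [2, 0, 1, 7]
1: hit
7: hit
3: fault, frames [2, 0, 1, 7, 3]
7: hit
6: fault, evict 2, frames [0, 1, 3, 7, 6]
2: fault, evict 0, frames [1, 3, 7, 6, 2]
7: hit
2: hit
5: fault, evict 1, frames [3, 6, 7, 2, 5]
7: hit
5: hit
3: hit
2: hit
5: hit
2: hit
1: fault, evict 6, frames [7, 3, 5, 2, 1]
6: fault, evict 7, frames [3, 5, 2, 1, 6]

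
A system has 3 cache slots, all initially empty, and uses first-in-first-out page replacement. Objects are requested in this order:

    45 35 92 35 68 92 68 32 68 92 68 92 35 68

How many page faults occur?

45 -> fault, frames [45]
35 -> fault, frames [45, 35]
92 -> fault, frames [45, 35, 92]
35 -> hit
68 -> fault, evict 45, frames [35, 92, 68]
92 -> hit
68 -> hit
32 -> fault, evict 35, frames [92, 68, 32]
68 -> hit
92 -> hit
68 -> hit
92 -> hit
35 -> fault, evict 92, frames [68, 32, 35]
68 -> hit
Page faults: 6.

6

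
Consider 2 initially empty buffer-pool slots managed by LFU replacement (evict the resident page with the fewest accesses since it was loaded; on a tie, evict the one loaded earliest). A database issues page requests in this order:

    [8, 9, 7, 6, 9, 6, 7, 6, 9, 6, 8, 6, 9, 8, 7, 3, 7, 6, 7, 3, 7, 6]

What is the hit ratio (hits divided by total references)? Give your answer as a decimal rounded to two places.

0.32

8 → miss, frames (8)
9 → miss, frames (8 9)
7 → miss, evict 8, frames (9 7)
6 → miss, evict 9, frames (7 6)
9 → miss, evict 7, frames (6 9)
6 → hit
7 → miss, evict 9, frames (6 7)
6 → hit
9 → miss, evict 7, frames (6 9)
6 → hit
8 → miss, evict 9, frames (6 8)
6 → hit
9 → miss, evict 8, frames (6 9)
8 → miss, evict 9, frames (6 8)
7 → miss, evict 8, frames (6 7)
3 → miss, evict 7, frames (6 3)
7 → miss, evict 3, frames (6 7)
6 → hit
7 → hit
3 → miss, evict 7, frames (6 3)
7 → miss, evict 3, frames (6 7)
6 → hit
Hits: 7 of 22 references → 7/22 = 0.3182.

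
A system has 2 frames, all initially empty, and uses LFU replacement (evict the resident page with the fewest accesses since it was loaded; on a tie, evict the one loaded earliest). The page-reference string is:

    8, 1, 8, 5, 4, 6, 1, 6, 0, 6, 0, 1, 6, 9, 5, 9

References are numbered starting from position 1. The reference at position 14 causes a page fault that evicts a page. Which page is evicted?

pos 1: 8 -> fault, frames (8)
pos 2: 1 -> fault, frames (8 1)
pos 3: 8 -> hit
pos 4: 5 -> fault, evict 1, frames (8 5)
pos 5: 4 -> fault, evict 5, frames (8 4)
pos 6: 6 -> fault, evict 4, frames (8 6)
pos 7: 1 -> fault, evict 6, frames (8 1)
pos 8: 6 -> fault, evict 1, frames (8 6)
pos 9: 0 -> fault, evict 6, frames (8 0)
pos 10: 6 -> fault, evict 0, frames (8 6)
pos 11: 0 -> fault, evict 6, frames (8 0)
pos 12: 1 -> fault, evict 0, frames (8 1)
pos 13: 6 -> fault, evict 1, frames (8 6)
pos 14: 9 -> fault, evict 6, frames (8 9)
At position 14, page 6 is evicted.

6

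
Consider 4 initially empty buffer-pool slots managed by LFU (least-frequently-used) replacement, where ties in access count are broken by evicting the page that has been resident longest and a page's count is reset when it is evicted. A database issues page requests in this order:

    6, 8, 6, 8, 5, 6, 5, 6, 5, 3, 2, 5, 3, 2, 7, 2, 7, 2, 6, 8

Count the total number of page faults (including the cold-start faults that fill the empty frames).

6: fault, frames {6}
8: fault, frames {6,8}
6: hit
8: hit
5: fault, frames {6,8,5}
6: hit
5: hit
6: hit
5: hit
3: fault, frames {6,8,5,3}
2: fault, evict 3, frames {6,8,5,2}
5: hit
3: fault, evict 2, frames {6,8,5,3}
2: fault, evict 3, frames {6,8,5,2}
7: fault, evict 2, frames {6,8,5,7}
2: fault, evict 7, frames {6,8,5,2}
7: fault, evict 2, frames {6,8,5,7}
2: fault, evict 7, frames {6,8,5,2}
6: hit
8: hit
Page faults: 11.

11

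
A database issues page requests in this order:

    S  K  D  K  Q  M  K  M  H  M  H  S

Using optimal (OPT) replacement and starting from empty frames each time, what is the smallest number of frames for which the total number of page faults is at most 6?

f=1: 12 faults
f=2: 7 faults
f=3: 6 faults
f=4: 6 faults
f=5: 6 faults
f=6: 6 faults
Smallest f with faults ≤ 6 is 3.

3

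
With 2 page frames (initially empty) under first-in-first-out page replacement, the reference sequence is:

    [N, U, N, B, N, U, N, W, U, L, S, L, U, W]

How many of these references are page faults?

N: fault, frames [N]
U: fault, frames [N, U]
N: hit
B: fault, evict N, frames [U, B]
N: fault, evict U, frames [B, N]
U: fault, evict B, frames [N, U]
N: hit
W: fault, evict N, frames [U, W]
U: hit
L: fault, evict U, frames [W, L]
S: fault, evict W, frames [L, S]
L: hit
U: fault, evict L, frames [S, U]
W: fault, evict S, frames [U, W]
Page faults: 10.

10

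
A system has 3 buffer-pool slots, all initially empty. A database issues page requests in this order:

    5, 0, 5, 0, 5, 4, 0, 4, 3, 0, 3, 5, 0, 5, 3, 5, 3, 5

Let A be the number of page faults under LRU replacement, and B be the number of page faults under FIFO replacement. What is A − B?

-1

Under LRU: F F . . . F . . F . . F . . . . . . → 5 faults.
Under FIFO: F F . . . F . . F . . F F . . . . . → 6 faults.
A − B = 5 − 6 = -1.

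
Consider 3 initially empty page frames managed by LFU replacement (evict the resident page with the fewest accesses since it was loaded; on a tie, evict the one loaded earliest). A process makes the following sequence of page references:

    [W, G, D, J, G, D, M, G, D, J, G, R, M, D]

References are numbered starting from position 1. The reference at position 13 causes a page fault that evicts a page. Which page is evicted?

pos 1: W → miss, frames [W]
pos 2: G → miss, frames [W, G]
pos 3: D → miss, frames [W, G, D]
pos 4: J → miss, evict W, frames [G, D, J]
pos 5: G → hit
pos 6: D → hit
pos 7: M → miss, evict J, frames [G, D, M]
pos 8: G → hit
pos 9: D → hit
pos 10: J → miss, evict M, frames [G, D, J]
pos 11: G → hit
pos 12: R → miss, evict J, frames [G, D, R]
pos 13: M → miss, evict R, frames [G, D, M]
At position 13, page R is evicted.

R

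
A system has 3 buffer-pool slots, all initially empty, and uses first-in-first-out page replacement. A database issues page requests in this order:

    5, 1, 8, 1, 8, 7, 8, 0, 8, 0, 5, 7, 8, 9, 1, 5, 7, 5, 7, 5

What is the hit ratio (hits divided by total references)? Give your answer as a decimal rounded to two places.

0.45

5 -> miss, frames (5)
1 -> miss, frames (5 1)
8 -> miss, frames (5 1 8)
1 -> hit
8 -> hit
7 -> miss, evict 5, frames (1 8 7)
8 -> hit
0 -> miss, evict 1, frames (8 7 0)
8 -> hit
0 -> hit
5 -> miss, evict 8, frames (7 0 5)
7 -> hit
8 -> miss, evict 7, frames (0 5 8)
9 -> miss, evict 0, frames (5 8 9)
1 -> miss, evict 5, frames (8 9 1)
5 -> miss, evict 8, frames (9 1 5)
7 -> miss, evict 9, frames (1 5 7)
5 -> hit
7 -> hit
5 -> hit
Hits: 9 of 20 references → 9/20 = 0.4500.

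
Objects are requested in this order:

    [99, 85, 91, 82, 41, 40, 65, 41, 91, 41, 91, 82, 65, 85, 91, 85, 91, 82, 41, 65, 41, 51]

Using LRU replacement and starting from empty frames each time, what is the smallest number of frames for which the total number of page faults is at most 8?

f=1: 22 faults
f=2: 17 faults
f=3: 16 faults
f=4: 13 faults
f=5: 9 faults
f=6: 8 faults
f=7: 8 faults
f=8: 8 faults
Smallest f with faults ≤ 8 is 6.

6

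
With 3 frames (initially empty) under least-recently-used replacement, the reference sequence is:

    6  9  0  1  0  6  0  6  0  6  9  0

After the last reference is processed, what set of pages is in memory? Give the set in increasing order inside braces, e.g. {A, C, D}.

6 -> fault, frames (6)
9 -> fault, frames (6 9)
0 -> fault, frames (6 9 0)
1 -> fault, evict 6, frames (9 0 1)
0 -> hit
6 -> fault, evict 9, frames (1 0 6)
0 -> hit
6 -> hit
0 -> hit
6 -> hit
9 -> fault, evict 1, frames (0 6 9)
0 -> hit

{0, 6, 9}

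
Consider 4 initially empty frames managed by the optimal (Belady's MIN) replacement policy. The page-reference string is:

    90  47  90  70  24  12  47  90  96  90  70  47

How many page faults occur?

6

90: fault, frames {90}
47: fault, frames {90,47}
90: hit
70: fault, frames {90,47,70}
24: fault, frames {90,47,70,24}
12: fault, evict 24, frames {90,47,70,12}
47: hit
90: hit
96: fault, evict 12, frames {90,47,70,96}
90: hit
70: hit
47: hit
Page faults: 6.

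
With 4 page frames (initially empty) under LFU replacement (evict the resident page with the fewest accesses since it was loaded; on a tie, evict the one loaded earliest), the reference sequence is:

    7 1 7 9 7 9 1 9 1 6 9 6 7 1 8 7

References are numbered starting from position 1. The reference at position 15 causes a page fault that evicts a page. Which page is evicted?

6

pos 1: 7 -> fault, frames {7}
pos 2: 1 -> fault, frames {7,1}
pos 3: 7 -> hit
pos 4: 9 -> fault, frames {7,1,9}
pos 5: 7 -> hit
pos 6: 9 -> hit
pos 7: 1 -> hit
pos 8: 9 -> hit
pos 9: 1 -> hit
pos 10: 6 -> fault, frames {7,1,9,6}
pos 11: 9 -> hit
pos 12: 6 -> hit
pos 13: 7 -> hit
pos 14: 1 -> hit
pos 15: 8 -> fault, evict 6, frames {7,1,9,8}
At position 15, page 6 is evicted.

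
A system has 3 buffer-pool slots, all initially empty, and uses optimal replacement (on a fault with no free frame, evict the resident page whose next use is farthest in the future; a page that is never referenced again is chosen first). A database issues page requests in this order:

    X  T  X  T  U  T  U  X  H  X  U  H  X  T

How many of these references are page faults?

X -> miss, frames {X}
T -> miss, frames {X,T}
X -> hit
T -> hit
U -> miss, frames {X,T,U}
T -> hit
U -> hit
X -> hit
H -> miss, evict T, frames {X,U,H}
X -> hit
U -> hit
H -> hit
X -> hit
T -> miss, evict H, frames {X,U,T}
Page faults: 5.

5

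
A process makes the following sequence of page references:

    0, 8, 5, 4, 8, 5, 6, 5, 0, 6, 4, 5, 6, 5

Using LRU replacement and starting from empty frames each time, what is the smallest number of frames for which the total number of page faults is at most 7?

f=1: 14 faults
f=2: 12 faults
f=3: 8 faults
f=4: 7 faults
f=5: 5 faults
Smallest f with faults ≤ 7 is 4.

4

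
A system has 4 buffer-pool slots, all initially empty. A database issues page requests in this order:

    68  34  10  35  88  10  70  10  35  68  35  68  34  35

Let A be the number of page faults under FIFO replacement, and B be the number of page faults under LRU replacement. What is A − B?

1

Under FIFO: F F F F F . F . . F . . F F → 9 faults.
Under LRU: F F F F F . F . . F . . F . → 8 faults.
A − B = 9 − 8 = 1.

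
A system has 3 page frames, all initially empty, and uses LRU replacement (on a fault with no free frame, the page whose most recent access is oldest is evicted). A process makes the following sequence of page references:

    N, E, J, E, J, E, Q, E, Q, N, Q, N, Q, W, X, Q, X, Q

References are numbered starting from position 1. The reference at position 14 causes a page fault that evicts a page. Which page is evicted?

E

pos 1: N → miss, frames {N}
pos 2: E → miss, frames {N,E}
pos 3: J → miss, frames {N,E,J}
pos 4: E → hit
pos 5: J → hit
pos 6: E → hit
pos 7: Q → miss, evict N, frames {J,E,Q}
pos 8: E → hit
pos 9: Q → hit
pos 10: N → miss, evict J, frames {E,Q,N}
pos 11: Q → hit
pos 12: N → hit
pos 13: Q → hit
pos 14: W → miss, evict E, frames {N,Q,W}
At position 14, page E is evicted.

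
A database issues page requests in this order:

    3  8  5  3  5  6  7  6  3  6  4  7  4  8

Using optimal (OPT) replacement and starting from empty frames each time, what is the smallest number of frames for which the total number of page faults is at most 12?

2

f=1: 14 faults
f=2: 9 faults
f=3: 7 faults
f=4: 6 faults
f=5: 6 faults
f=6: 6 faults
Smallest f with faults ≤ 12 is 2.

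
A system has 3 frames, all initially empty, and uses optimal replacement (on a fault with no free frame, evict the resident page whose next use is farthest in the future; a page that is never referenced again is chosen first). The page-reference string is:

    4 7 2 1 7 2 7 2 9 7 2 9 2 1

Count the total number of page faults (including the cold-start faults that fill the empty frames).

4: fault, frames [4]
7: fault, frames [4, 7]
2: fault, frames [4, 7, 2]
1: fault, evict 4, frames [7, 2, 1]
7: hit
2: hit
7: hit
2: hit
9: fault, evict 1, frames [7, 2, 9]
7: hit
2: hit
9: hit
2: hit
1: fault, evict 9, frames [7, 2, 1]
Page faults: 6.

6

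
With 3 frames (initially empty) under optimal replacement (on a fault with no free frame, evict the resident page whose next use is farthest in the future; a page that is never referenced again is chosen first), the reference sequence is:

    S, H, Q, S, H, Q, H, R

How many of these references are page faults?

4

S: fault, frames [S]
H: fault, frames [S, H]
Q: fault, frames [S, H, Q]
S: hit
H: hit
Q: hit
H: hit
R: fault, evict Q, frames [S, H, R]
Page faults: 4.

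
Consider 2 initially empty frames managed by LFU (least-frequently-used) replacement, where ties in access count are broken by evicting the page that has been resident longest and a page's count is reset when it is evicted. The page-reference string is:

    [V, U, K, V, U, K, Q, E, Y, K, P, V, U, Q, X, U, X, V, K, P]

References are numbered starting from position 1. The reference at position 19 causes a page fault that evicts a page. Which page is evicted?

V

pos 1: V -> miss, frames {V}
pos 2: U -> miss, frames {V,U}
pos 3: K -> miss, evict V, frames {U,K}
pos 4: V -> miss, evict U, frames {K,V}
pos 5: U -> miss, evict K, frames {V,U}
pos 6: K -> miss, evict V, frames {U,K}
pos 7: Q -> miss, evict U, frames {K,Q}
pos 8: E -> miss, evict K, frames {Q,E}
pos 9: Y -> miss, evict Q, frames {E,Y}
pos 10: K -> miss, evict E, frames {Y,K}
pos 11: P -> miss, evict Y, frames {K,P}
pos 12: V -> miss, evict K, frames {P,V}
pos 13: U -> miss, evict P, frames {V,U}
pos 14: Q -> miss, evict V, frames {U,Q}
pos 15: X -> miss, evict U, frames {Q,X}
pos 16: U -> miss, evict Q, frames {X,U}
pos 17: X -> hit
pos 18: V -> miss, evict U, frames {X,V}
pos 19: K -> miss, evict V, frames {X,K}
At position 19, page V is evicted.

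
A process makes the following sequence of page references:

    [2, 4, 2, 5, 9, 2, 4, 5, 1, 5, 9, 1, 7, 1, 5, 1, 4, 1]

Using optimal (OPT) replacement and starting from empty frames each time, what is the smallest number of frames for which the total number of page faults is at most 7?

f=1: 18 faults
f=2: 11 faults
f=3: 8 faults
f=4: 6 faults
f=5: 6 faults
f=6: 6 faults
Smallest f with faults ≤ 7 is 4.

4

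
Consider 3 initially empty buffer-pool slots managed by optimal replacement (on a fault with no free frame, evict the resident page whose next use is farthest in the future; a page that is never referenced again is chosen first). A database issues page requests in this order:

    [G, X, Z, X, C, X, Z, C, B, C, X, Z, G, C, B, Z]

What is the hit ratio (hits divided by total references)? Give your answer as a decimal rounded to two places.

0.50

G -> fault, frames [G]
X -> fault, frames [G, X]
Z -> fault, frames [G, X, Z]
X -> hit
C -> fault, evict G, frames [X, Z, C]
X -> hit
Z -> hit
C -> hit
B -> fault, evict Z, frames [X, C, B]
C -> hit
X -> hit
Z -> fault, evict X, frames [C, B, Z]
G -> fault, evict Z, frames [C, B, G]
C -> hit
B -> hit
Z -> fault, evict G, frames [C, B, Z]
Hits: 8 of 16 references → 8/16 = 0.5000.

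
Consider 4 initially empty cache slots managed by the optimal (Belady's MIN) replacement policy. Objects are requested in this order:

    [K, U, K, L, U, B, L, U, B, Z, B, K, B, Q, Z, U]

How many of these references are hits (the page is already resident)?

10

K → miss, frames (K)
U → miss, frames (K U)
K → hit
L → miss, frames (K U L)
U → hit
B → miss, frames (K U L B)
L → hit
U → hit
B → hit
Z → miss, evict L, frames (K U B Z)
B → hit
K → hit
B → hit
Q → miss, evict B, frames (K U Z Q)
Z → hit
U → hit
Hits: 10.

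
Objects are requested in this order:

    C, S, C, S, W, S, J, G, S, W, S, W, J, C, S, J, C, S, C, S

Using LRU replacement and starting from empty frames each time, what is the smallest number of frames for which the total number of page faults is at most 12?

f=1: 20 faults
f=2: 13 faults
f=3: 9 faults
f=4: 6 faults
f=5: 5 faults
Smallest f with faults ≤ 12 is 3.

3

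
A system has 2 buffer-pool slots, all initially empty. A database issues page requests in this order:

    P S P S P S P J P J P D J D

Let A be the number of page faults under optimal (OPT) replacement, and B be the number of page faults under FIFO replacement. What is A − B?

Under OPT: F F . . . . . F . . . F . . → 4 faults.
Under FIFO: F F . . . . . F F . . F F . → 6 faults.
A − B = 4 − 6 = -2.

-2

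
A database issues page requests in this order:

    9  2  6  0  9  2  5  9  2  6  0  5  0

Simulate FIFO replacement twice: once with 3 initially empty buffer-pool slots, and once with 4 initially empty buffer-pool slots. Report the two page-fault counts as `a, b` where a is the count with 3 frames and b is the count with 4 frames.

9, 10

3 frames: F F F F F F F . . F F . . → 9 faults.
4 frames: F F F F . . F F F F F F . → 10 faults.
10 > 9: adding a frame increased faults — Belady's anomaly.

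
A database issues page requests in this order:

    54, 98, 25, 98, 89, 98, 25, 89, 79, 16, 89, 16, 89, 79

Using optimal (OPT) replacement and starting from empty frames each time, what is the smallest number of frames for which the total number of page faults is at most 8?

2

f=1: 14 faults
f=2: 8 faults
f=3: 6 faults
f=4: 6 faults
f=5: 6 faults
f=6: 6 faults
Smallest f with faults ≤ 8 is 2.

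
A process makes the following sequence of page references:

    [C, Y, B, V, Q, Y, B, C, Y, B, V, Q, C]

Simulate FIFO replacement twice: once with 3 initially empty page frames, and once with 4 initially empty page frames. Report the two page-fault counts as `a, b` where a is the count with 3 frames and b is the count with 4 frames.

3 frames: F F F F F F F F . . F F . → 10 faults.
4 frames: F F F F F . . F F F F F F → 11 faults.
11 > 10: adding a frame increased faults — Belady's anomaly.

10, 11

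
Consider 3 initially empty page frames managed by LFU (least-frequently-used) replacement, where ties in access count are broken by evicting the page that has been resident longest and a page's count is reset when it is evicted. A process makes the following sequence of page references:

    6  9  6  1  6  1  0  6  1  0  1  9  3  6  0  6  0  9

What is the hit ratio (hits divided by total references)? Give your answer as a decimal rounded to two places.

0.56

6 -> fault, frames [6]
9 -> fault, frames [6, 9]
6 -> hit
1 -> fault, frames [6, 9, 1]
6 -> hit
1 -> hit
0 -> fault, evict 9, frames [6, 1, 0]
6 -> hit
1 -> hit
0 -> hit
1 -> hit
9 -> fault, evict 0, frames [6, 1, 9]
3 -> fault, evict 9, frames [6, 1, 3]
6 -> hit
0 -> fault, evict 3, frames [6, 1, 0]
6 -> hit
0 -> hit
9 -> fault, evict 0, frames [6, 1, 9]
Hits: 10 of 18 references → 10/18 = 0.5556.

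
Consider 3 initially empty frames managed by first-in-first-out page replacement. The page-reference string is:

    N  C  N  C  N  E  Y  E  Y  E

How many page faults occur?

4

N -> miss, frames [N]
C -> miss, frames [N, C]
N -> hit
C -> hit
N -> hit
E -> miss, frames [N, C, E]
Y -> miss, evict N, frames [C, E, Y]
E -> hit
Y -> hit
E -> hit
Page faults: 4.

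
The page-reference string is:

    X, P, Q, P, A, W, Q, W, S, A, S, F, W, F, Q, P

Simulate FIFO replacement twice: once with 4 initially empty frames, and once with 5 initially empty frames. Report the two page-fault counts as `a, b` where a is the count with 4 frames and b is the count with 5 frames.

9, 8

4 frames: F F F . F F . . F . . F . . F F → 9 faults.
5 frames: F F F . F F . . F . . F . . . F → 8 faults.
8 < 9: adding a frame reduced faults, as is typical.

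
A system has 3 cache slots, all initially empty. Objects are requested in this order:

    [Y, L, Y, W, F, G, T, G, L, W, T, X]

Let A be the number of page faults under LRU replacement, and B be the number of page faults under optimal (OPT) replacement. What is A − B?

Under LRU: F F . F F F F . F F F F → 10 faults.
Under OPT: F F . F F F F . . F . F → 8 faults.
A − B = 10 − 8 = 2.

2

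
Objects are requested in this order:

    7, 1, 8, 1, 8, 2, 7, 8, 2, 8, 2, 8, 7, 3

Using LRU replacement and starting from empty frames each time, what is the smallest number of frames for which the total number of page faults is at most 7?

f=1: 14 faults
f=2: 9 faults
f=3: 6 faults
f=4: 5 faults
f=5: 5 faults
Smallest f with faults ≤ 7 is 3.

3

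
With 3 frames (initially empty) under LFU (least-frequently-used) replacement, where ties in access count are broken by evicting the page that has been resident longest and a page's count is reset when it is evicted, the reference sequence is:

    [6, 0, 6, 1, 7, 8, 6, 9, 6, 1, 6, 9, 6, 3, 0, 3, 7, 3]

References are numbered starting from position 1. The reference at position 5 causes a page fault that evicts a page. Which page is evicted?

pos 1: 6 → fault, frames [6]
pos 2: 0 → fault, frames [6, 0]
pos 3: 6 → hit
pos 4: 1 → fault, frames [6, 0, 1]
pos 5: 7 → fault, evict 0, frames [6, 1, 7]
At position 5, page 0 is evicted.

0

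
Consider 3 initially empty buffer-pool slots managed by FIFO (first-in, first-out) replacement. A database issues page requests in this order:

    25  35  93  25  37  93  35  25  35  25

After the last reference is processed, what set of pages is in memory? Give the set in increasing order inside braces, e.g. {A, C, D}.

{25, 35, 37}

25 -> fault, frames [25]
35 -> fault, frames [25, 35]
93 -> fault, frames [25, 35, 93]
25 -> hit
37 -> fault, evict 25, frames [35, 93, 37]
93 -> hit
35 -> hit
25 -> fault, evict 35, frames [93, 37, 25]
35 -> fault, evict 93, frames [37, 25, 35]
25 -> hit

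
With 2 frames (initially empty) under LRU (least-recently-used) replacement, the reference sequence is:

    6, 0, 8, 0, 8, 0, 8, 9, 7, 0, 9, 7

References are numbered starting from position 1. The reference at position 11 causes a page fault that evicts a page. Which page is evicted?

pos 1: 6 → miss, frames [6]
pos 2: 0 → miss, frames [6, 0]
pos 3: 8 → miss, evict 6, frames [0, 8]
pos 4: 0 → hit
pos 5: 8 → hit
pos 6: 0 → hit
pos 7: 8 → hit
pos 8: 9 → miss, evict 0, frames [8, 9]
pos 9: 7 → miss, evict 8, frames [9, 7]
pos 10: 0 → miss, evict 9, frames [7, 0]
pos 11: 9 → miss, evict 7, frames [0, 9]
At position 11, page 7 is evicted.

7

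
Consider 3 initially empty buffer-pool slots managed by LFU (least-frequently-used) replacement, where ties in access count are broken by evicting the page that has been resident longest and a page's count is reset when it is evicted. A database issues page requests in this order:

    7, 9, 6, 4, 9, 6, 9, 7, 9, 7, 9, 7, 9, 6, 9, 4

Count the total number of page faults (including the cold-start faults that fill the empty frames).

6

7 → fault, frames [7]
9 → fault, frames [7, 9]
6 → fault, frames [7, 9, 6]
4 → fault, evict 7, frames [9, 6, 4]
9 → hit
6 → hit
9 → hit
7 → fault, evict 4, frames [9, 6, 7]
9 → hit
7 → hit
9 → hit
7 → hit
9 → hit
6 → hit
9 → hit
4 → fault, evict 6, frames [9, 7, 4]
Page faults: 6.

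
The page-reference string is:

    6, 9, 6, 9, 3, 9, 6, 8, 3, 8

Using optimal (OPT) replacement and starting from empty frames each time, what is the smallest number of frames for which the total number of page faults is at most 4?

3

f=1: 10 faults
f=2: 5 faults
f=3: 4 faults
f=4: 4 faults
Smallest f with faults ≤ 4 is 3.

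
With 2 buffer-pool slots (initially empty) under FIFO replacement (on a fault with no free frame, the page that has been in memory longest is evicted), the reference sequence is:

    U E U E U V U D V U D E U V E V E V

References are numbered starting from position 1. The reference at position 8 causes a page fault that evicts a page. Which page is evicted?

pos 1: U: miss, frames [U]
pos 2: E: miss, frames [U, E]
pos 3: U: hit
pos 4: E: hit
pos 5: U: hit
pos 6: V: miss, evict U, frames [E, V]
pos 7: U: miss, evict E, frames [V, U]
pos 8: D: miss, evict V, frames [U, D]
At position 8, page V is evicted.

V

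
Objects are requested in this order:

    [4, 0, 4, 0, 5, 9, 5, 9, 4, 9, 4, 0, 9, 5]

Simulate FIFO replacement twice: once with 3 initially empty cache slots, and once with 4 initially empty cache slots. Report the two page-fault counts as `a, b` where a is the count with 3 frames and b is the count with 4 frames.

3 frames: F F . . F F . . F . . F . F → 7 faults.
4 frames: F F . . F F . . . . . . . . → 4 faults.
4 < 7: adding a frame reduced faults, as is typical.

7, 4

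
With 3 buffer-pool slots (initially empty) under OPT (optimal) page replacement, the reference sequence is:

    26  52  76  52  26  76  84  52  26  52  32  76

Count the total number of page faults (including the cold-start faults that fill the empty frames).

6

26 -> miss, frames (26)
52 -> miss, frames (26 52)
76 -> miss, frames (26 52 76)
52 -> hit
26 -> hit
76 -> hit
84 -> miss, evict 76, frames (26 52 84)
52 -> hit
26 -> hit
52 -> hit
32 -> miss, evict 84, frames (26 52 32)
76 -> miss, evict 32, frames (26 52 76)
Page faults: 6.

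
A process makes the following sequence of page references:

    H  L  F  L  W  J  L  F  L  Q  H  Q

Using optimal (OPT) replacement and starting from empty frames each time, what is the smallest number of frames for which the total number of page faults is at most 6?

4

f=1: 12 faults
f=2: 8 faults
f=3: 7 faults
f=4: 6 faults
f=5: 6 faults
f=6: 6 faults
Smallest f with faults ≤ 6 is 4.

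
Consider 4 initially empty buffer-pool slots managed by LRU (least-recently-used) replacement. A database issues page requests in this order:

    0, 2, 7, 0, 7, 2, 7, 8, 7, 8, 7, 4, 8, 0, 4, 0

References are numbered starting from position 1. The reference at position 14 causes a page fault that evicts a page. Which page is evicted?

2

pos 1: 0 → fault, frames [0]
pos 2: 2 → fault, frames [0, 2]
pos 3: 7 → fault, frames [0, 2, 7]
pos 4: 0 → hit
pos 5: 7 → hit
pos 6: 2 → hit
pos 7: 7 → hit
pos 8: 8 → fault, frames [0, 2, 7, 8]
pos 9: 7 → hit
pos 10: 8 → hit
pos 11: 7 → hit
pos 12: 4 → fault, evict 0, frames [2, 8, 7, 4]
pos 13: 8 → hit
pos 14: 0 → fault, evict 2, frames [7, 4, 8, 0]
At position 14, page 2 is evicted.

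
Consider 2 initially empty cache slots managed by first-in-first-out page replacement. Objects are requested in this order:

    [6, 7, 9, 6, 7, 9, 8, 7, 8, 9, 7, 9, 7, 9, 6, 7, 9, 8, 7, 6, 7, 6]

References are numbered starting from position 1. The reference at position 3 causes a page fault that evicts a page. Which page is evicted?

pos 1: 6 → miss, frames {6}
pos 2: 7 → miss, frames {6,7}
pos 3: 9 → miss, evict 6, frames {7,9}
At position 3, page 6 is evicted.

6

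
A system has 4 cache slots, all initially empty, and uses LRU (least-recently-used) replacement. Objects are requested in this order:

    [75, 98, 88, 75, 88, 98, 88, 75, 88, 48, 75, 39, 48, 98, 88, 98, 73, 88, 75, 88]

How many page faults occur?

9

75: fault, frames (75)
98: fault, frames (75 98)
88: fault, frames (75 98 88)
75: hit
88: hit
98: hit
88: hit
75: hit
88: hit
48: fault, frames (98 75 88 48)
75: hit
39: fault, evict 98, frames (88 48 75 39)
48: hit
98: fault, evict 88, frames (75 39 48 98)
88: fault, evict 75, frames (39 48 98 88)
98: hit
73: fault, evict 39, frames (48 88 98 73)
88: hit
75: fault, evict 48, frames (98 73 88 75)
88: hit
Page faults: 9.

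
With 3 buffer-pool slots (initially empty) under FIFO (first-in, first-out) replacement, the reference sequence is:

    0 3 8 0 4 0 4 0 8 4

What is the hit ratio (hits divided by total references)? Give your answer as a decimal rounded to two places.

0.50

0: fault, frames (0)
3: fault, frames (0 3)
8: fault, frames (0 3 8)
0: hit
4: fault, evict 0, frames (3 8 4)
0: fault, evict 3, frames (8 4 0)
4: hit
0: hit
8: hit
4: hit
Hits: 5 of 10 references → 5/10 = 0.5000.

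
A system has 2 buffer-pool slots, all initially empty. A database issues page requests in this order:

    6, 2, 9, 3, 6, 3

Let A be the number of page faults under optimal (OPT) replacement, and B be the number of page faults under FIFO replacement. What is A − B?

Under OPT: F F F F . . → 4 faults.
Under FIFO: F F F F F . → 5 faults.
A − B = 4 − 5 = -1.

-1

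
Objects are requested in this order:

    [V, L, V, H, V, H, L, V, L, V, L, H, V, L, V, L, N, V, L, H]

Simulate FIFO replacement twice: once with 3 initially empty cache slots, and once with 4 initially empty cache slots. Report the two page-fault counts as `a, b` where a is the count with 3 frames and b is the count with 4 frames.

7, 4

3 frames: F F . F . . . . . . . . . . . . F F F F → 7 faults.
4 frames: F F . F . . . . . . . . . . . . F . . . → 4 faults.
4 < 7: adding a frame reduced faults, as is typical.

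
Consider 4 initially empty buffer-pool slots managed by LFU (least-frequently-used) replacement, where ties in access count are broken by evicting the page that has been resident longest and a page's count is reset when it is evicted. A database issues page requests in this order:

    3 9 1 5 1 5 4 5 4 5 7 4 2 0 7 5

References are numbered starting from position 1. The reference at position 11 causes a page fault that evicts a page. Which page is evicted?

9

pos 1: 3 -> miss, frames [3]
pos 2: 9 -> miss, frames [3, 9]
pos 3: 1 -> miss, frames [3, 9, 1]
pos 4: 5 -> miss, frames [3, 9, 1, 5]
pos 5: 1 -> hit
pos 6: 5 -> hit
pos 7: 4 -> miss, evict 3, frames [9, 1, 5, 4]
pos 8: 5 -> hit
pos 9: 4 -> hit
pos 10: 5 -> hit
pos 11: 7 -> miss, evict 9, frames [1, 5, 4, 7]
At position 11, page 9 is evicted.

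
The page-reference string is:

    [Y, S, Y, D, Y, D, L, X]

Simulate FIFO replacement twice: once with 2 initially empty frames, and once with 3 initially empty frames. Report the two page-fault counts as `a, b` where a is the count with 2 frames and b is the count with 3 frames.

2 frames: F F . F F . F F → 6 faults.
3 frames: F F . F . . F F → 5 faults.
5 < 6: adding a frame reduced faults, as is typical.

6, 5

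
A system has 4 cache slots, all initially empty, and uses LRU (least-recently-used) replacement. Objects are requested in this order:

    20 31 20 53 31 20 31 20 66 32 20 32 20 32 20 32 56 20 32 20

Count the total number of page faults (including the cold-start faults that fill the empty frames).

6

20 -> miss, frames (20)
31 -> miss, frames (20 31)
20 -> hit
53 -> miss, frames (31 20 53)
31 -> hit
20 -> hit
31 -> hit
20 -> hit
66 -> miss, frames (53 31 20 66)
32 -> miss, evict 53, frames (31 20 66 32)
20 -> hit
32 -> hit
20 -> hit
32 -> hit
20 -> hit
32 -> hit
56 -> miss, evict 31, frames (66 20 32 56)
20 -> hit
32 -> hit
20 -> hit
Page faults: 6.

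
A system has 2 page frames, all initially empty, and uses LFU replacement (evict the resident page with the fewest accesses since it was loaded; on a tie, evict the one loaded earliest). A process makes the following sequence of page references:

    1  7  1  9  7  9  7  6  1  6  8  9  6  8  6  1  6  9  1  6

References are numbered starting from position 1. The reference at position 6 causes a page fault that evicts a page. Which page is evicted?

pos 1: 1 → fault, frames {1}
pos 2: 7 → fault, frames {1,7}
pos 3: 1 → hit
pos 4: 9 → fault, evict 7, frames {1,9}
pos 5: 7 → fault, evict 9, frames {1,7}
pos 6: 9 → fault, evict 7, frames {1,9}
At position 6, page 7 is evicted.

7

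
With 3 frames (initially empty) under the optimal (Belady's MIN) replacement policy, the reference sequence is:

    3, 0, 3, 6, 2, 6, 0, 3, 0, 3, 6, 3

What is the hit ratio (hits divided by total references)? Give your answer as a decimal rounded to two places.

0.58

3: fault, frames [3]
0: fault, frames [3, 0]
3: hit
6: fault, frames [3, 0, 6]
2: fault, evict 3, frames [0, 6, 2]
6: hit
0: hit
3: fault, evict 2, frames [0, 6, 3]
0: hit
3: hit
6: hit
3: hit
Hits: 7 of 12 references → 7/12 = 0.5833.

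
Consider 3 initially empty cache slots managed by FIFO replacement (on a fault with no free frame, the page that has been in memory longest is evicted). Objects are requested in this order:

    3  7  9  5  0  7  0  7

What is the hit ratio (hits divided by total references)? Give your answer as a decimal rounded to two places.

0.25

3 → fault, frames {3}
7 → fault, frames {3,7}
9 → fault, frames {3,7,9}
5 → fault, evict 3, frames {7,9,5}
0 → fault, evict 7, frames {9,5,0}
7 → fault, evict 9, frames {5,0,7}
0 → hit
7 → hit
Hits: 2 of 8 references → 2/8 = 0.2500.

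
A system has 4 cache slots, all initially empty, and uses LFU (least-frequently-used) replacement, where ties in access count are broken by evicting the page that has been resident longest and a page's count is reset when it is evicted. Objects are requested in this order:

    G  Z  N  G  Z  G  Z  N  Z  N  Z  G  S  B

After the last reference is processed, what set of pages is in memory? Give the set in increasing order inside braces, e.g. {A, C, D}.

G: fault, frames [G]
Z: fault, frames [G, Z]
N: fault, frames [G, Z, N]
G: hit
Z: hit
G: hit
Z: hit
N: hit
Z: hit
N: hit
Z: hit
G: hit
S: fault, frames [G, Z, N, S]
B: fault, evict S, frames [G, Z, N, B]

{B, G, N, Z}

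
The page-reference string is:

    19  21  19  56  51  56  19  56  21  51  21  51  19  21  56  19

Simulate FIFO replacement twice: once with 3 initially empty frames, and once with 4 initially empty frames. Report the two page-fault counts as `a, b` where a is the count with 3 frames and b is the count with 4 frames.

3 frames: F F . F F . F . F . . . . . F . → 7 faults.
4 frames: F F . F F . . . . . . . . . . . → 4 faults.
4 < 7: adding a frame reduced faults, as is typical.

7, 4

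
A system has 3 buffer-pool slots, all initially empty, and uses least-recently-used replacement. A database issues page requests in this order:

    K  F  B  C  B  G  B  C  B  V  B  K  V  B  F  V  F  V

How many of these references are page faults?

8

K -> fault, frames {K}
F -> fault, frames {K,F}
B -> fault, frames {K,F,B}
C -> fault, evict K, frames {F,B,C}
B -> hit
G -> fault, evict F, frames {C,B,G}
B -> hit
C -> hit
B -> hit
V -> fault, evict G, frames {C,B,V}
B -> hit
K -> fault, evict C, frames {V,B,K}
V -> hit
B -> hit
F -> fault, evict K, frames {V,B,F}
V -> hit
F -> hit
V -> hit
Page faults: 8.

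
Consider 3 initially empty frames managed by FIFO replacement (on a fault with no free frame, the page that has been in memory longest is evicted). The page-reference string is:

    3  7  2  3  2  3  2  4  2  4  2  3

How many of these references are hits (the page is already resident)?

7

3: miss, frames {3}
7: miss, frames {3,7}
2: miss, frames {3,7,2}
3: hit
2: hit
3: hit
2: hit
4: miss, evict 3, frames {7,2,4}
2: hit
4: hit
2: hit
3: miss, evict 7, frames {2,4,3}
Hits: 7.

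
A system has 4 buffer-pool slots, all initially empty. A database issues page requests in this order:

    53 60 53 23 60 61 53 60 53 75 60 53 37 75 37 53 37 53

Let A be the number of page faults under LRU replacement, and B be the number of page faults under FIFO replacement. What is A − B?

Under LRU: F F . F . F . . . F . . F . . . . . → 6 faults.
Under FIFO: F F . F . F . . . F . F F . . . . . → 7 faults.
A − B = 6 − 7 = -1.

-1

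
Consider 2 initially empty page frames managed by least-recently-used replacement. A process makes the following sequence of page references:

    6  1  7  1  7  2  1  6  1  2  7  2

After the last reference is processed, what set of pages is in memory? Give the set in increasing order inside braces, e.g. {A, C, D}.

{2, 7}

6 -> miss, frames [6]
1 -> miss, frames [6, 1]
7 -> miss, evict 6, frames [1, 7]
1 -> hit
7 -> hit
2 -> miss, evict 1, frames [7, 2]
1 -> miss, evict 7, frames [2, 1]
6 -> miss, evict 2, frames [1, 6]
1 -> hit
2 -> miss, evict 6, frames [1, 2]
7 -> miss, evict 1, frames [2, 7]
2 -> hit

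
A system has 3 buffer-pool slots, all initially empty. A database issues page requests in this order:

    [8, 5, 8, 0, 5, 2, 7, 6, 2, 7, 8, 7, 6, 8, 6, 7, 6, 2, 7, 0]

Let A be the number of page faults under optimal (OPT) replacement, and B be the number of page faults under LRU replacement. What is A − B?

Under OPT: F F . F . F F F . . F . . . . . . F . F → 9 faults.
Under LRU: F F . F . F F F . . F . F . . . . F . F → 10 faults.
A − B = 9 − 10 = -1.

-1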